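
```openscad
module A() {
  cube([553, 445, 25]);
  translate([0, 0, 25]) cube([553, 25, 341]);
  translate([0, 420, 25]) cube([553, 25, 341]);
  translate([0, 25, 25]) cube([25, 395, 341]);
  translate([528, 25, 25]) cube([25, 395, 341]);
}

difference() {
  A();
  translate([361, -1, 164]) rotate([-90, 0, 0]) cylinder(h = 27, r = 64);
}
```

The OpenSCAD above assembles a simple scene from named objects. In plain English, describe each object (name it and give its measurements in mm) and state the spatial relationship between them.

A is an open storage box with external size 553×445×366 mm and wall thickness 25 mm (the base is also 25 mm thick). The base covers the whole footprint; the four walls stand on the base, with the y-facing walls full-width and the x-facing walls fitting between their inner faces.

The open box has a circular hole of radius 64 mm through its front wall, centred at (x = 361, z = 164).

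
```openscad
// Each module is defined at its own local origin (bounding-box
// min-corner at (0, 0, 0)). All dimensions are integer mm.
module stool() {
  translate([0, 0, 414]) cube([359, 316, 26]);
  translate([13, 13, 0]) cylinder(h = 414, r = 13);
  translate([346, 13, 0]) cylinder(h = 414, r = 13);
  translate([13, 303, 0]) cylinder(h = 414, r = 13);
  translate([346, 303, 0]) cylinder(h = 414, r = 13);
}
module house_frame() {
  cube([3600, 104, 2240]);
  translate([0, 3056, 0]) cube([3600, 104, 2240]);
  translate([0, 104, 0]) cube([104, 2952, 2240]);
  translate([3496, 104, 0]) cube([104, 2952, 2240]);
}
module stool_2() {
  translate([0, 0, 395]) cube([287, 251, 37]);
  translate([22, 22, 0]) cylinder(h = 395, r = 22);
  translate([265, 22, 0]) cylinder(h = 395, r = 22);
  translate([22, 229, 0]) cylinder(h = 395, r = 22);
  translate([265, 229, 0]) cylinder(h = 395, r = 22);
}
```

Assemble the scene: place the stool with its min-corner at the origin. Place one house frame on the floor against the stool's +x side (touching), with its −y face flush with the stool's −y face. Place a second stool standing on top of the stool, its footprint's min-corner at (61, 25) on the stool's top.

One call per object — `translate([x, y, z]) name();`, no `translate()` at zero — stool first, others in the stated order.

stool();
translate([359, 0, 0]) house_frame();
translate([61, 25, 440]) stool_2();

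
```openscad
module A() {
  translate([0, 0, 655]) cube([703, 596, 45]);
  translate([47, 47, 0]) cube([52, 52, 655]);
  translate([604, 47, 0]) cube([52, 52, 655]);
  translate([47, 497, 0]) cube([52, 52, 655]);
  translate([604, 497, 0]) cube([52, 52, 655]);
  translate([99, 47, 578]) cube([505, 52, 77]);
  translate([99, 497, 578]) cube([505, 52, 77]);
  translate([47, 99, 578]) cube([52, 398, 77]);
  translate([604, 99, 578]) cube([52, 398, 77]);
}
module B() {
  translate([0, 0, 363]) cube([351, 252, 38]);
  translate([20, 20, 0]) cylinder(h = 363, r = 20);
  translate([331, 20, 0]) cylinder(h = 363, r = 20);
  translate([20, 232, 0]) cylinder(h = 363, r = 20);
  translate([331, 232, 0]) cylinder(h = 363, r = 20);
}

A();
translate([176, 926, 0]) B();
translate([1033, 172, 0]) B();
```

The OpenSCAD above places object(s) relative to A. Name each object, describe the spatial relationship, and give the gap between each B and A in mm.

Each stool's nearest face is 330 mm from the table's bounding box.

A is a table. B is a stool. Two stools sit around the table at the +y, +x sides. The gap between each stool and the table is 330 mm.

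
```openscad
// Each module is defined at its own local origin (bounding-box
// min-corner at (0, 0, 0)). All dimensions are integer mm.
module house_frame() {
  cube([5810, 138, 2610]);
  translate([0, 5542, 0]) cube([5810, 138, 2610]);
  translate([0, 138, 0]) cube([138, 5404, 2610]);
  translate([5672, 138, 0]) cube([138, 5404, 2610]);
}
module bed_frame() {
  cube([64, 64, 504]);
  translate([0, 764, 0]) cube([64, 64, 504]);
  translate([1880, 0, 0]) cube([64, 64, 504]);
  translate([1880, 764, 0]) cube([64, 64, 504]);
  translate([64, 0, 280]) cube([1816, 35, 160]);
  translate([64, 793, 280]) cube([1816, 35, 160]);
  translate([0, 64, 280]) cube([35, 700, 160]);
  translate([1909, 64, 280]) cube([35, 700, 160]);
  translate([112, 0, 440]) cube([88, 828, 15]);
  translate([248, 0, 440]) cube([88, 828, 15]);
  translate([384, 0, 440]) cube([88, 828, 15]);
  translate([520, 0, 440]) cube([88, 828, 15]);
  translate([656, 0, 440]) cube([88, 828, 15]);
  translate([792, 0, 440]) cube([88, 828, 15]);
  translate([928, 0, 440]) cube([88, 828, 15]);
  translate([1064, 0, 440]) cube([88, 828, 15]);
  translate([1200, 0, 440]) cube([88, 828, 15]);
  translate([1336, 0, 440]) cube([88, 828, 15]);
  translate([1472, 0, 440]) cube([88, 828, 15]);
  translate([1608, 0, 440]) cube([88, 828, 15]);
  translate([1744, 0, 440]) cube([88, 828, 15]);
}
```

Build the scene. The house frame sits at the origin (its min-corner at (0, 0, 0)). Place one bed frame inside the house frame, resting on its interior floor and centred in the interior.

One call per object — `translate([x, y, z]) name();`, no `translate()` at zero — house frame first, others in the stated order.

house_frame();
translate([1933, 2426, 0]) bed_frame();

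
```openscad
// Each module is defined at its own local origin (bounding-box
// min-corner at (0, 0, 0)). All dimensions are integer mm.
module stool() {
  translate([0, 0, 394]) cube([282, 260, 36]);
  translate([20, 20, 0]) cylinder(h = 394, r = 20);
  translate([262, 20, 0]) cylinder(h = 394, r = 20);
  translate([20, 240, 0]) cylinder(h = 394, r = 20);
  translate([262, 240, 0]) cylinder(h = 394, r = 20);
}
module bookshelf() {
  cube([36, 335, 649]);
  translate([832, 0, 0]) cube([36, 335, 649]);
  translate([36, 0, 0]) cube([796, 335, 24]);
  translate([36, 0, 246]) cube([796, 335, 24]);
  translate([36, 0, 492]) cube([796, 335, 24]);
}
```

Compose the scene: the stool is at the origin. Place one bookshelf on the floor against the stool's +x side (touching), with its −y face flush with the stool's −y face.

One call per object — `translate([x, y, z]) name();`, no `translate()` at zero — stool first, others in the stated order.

stool();
translate([282, 0, 0]) bookshelf();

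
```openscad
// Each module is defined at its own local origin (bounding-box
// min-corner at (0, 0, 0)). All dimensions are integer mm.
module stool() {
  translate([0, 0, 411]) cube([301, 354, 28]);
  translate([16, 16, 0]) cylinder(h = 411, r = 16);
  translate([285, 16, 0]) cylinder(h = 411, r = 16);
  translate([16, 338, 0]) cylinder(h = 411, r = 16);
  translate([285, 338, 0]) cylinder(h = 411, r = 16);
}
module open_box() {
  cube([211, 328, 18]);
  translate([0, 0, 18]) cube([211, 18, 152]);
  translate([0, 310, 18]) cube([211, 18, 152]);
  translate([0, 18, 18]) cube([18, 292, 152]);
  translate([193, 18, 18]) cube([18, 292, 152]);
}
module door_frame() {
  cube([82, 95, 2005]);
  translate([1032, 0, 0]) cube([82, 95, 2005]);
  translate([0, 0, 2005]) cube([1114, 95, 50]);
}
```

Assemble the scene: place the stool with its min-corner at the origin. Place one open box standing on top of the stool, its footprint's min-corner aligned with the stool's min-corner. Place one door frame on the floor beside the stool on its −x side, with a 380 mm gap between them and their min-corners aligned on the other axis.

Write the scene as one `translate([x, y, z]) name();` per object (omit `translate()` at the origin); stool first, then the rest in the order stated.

stool();
translate([0, 0, 439]) open_box();
translate([-1494, 0, 0]) door_frame();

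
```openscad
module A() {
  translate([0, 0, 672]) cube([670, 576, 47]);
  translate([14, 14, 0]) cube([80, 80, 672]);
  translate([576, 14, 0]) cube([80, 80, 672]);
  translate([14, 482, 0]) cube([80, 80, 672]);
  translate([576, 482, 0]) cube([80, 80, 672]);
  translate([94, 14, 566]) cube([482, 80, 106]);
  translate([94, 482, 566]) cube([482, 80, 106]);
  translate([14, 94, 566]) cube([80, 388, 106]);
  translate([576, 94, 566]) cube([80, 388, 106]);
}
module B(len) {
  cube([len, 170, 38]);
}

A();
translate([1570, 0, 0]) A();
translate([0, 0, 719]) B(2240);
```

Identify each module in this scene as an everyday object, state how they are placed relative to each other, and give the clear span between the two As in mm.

A is a table. B is a beam. A beam spans the tops of two tables. The clear span between the two tables is 900 mm.

Second table starts at x = 1570; first ends at x = 670; clear span = 1570 − 670 = 900 mm.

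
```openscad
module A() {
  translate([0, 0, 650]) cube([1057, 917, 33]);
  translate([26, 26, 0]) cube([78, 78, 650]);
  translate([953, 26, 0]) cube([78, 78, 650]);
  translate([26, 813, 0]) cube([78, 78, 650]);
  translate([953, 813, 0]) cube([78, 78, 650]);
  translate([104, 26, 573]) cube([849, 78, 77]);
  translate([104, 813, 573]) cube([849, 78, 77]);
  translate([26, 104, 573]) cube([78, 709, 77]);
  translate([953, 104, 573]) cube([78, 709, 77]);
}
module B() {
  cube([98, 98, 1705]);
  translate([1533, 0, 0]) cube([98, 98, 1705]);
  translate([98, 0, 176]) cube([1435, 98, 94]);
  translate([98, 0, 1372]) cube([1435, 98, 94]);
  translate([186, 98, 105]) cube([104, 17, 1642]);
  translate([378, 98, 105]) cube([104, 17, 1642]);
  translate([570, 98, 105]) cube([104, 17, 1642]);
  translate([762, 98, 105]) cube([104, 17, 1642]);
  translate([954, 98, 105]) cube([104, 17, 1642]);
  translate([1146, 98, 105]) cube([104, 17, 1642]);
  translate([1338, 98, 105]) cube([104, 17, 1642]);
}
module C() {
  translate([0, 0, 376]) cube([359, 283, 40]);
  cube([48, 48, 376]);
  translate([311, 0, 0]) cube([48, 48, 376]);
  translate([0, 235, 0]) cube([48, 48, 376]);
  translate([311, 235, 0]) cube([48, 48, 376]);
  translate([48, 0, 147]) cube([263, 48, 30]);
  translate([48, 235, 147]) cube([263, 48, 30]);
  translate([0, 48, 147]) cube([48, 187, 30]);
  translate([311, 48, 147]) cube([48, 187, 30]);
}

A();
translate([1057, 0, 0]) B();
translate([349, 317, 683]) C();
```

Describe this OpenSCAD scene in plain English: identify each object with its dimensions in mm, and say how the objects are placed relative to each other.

A is a table: top 1057 mm (x) × 917 mm (y), 33 mm thick, upper face at z = 683 mm, on four 78×78 mm square legs, each inset 26 mm from the nearest pair of top edges, running from z = 0 to the bottom of the top. Four apron rails, 78 mm thick and 77 mm tall, run between adjacent legs with their top edges flush with the underside of the top and their outer faces flush with the legs' outer faces.

B is a fence section. Two 98×98 mm posts, 1705 mm tall, stand on the floor with a clear span of 1435 mm between their inner faces. Two horizontal rails of 98×94 mm section span the gap between the posts with their undersides at z = 176 mm and z = 1372 mm, flush with the posts' −y face. 7 pickets, each 104 mm wide, 17 mm thick and 1642 mm tall, are fixed to the +y face of the rails with their bottoms at z = 105 mm, evenly spaced across the span with equal gaps (rounded down to the nearest mm) at the −x end and between each pair — any rounding remainder accumulates at the +x end.

C is a four-legged stool. The seat is 359×283 mm, 40 mm thick, top at z = 416 mm. It stands on four square legs, each 48×48 mm in cross-section, from z = 0 to the seat underside, each flush with a corner of the seat. Four stretchers, 48 mm wide and 30 mm tall, connect adjacent legs with their undersides at z = 147 mm, each running between the inner faces of the legs it joins and aligned with the legs' outer faces on the other axis.

The fence section is against the table's +x side, with their −y faces flush. The stool is on top of the table, centred.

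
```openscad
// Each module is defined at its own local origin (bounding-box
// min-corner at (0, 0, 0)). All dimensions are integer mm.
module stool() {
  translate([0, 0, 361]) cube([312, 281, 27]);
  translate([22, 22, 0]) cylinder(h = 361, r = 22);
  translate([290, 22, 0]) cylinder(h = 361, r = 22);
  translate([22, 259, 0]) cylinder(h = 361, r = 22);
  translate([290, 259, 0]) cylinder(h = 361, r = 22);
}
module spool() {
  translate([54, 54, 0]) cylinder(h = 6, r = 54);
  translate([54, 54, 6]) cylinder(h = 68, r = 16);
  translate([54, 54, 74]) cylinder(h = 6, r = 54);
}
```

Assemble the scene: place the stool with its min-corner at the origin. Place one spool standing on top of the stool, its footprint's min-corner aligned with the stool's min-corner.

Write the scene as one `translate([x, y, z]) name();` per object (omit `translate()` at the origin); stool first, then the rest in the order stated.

stool();
translate([0, 0, 388]) spool();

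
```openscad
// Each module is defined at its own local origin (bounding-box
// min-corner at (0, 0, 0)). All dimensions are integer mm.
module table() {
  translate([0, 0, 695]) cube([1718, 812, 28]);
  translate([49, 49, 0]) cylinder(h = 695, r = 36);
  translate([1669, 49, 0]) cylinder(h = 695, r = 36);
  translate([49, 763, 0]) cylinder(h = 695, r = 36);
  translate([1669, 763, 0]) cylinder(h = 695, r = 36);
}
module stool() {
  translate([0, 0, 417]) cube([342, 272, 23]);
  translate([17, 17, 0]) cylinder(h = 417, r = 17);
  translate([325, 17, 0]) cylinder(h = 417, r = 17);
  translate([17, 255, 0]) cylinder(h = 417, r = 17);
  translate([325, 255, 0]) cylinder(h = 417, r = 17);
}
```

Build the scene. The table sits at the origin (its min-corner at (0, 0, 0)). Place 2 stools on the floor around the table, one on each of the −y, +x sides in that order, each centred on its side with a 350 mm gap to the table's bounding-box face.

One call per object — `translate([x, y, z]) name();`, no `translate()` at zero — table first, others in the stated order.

table();
translate([688, -622, 0]) stool();
translate([2068, 270, 0]) stool();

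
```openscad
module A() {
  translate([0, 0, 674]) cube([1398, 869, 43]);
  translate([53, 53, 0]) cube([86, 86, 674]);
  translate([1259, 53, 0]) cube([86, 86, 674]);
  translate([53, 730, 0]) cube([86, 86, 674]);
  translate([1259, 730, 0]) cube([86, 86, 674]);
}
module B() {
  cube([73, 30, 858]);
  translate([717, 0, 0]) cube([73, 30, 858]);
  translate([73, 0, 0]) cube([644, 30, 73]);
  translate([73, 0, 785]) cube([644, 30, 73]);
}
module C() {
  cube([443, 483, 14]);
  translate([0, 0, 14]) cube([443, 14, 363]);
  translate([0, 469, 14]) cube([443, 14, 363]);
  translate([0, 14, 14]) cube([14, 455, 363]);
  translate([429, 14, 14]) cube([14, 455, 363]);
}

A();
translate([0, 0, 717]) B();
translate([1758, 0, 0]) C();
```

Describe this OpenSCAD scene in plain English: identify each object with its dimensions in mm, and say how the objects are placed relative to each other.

A is a rectangular dining table. The top is 1398×869×43 mm with its upper surface at z = 717 mm. It stands on four 86×86 mm square legs, each inset 53 mm from the nearest pair of top edges, running from the floor to the underside of the top.

B is a rectangular picture frame lying in the x–z plane (depth along y). The opening is 644 mm wide (x) by 712 mm tall (z), surrounded by a border 73 mm wide on all four sides. The frame is 30 mm deep and is made of two full-height vertical stiles with two horizontal rails fitted between them.

C is an open-topped rectangular box: outside dimensions 443×483×377 mm, with a uniform wall and base thickness of 14 mm. The base is a full 443×483 slab on the floor; four walls sit on top of the base. The front and back walls (the −y and +y sides) span the full width; the two side walls fit between them.

The picture frame is on top of the table. The open box is on the floor beside the table on its +x side.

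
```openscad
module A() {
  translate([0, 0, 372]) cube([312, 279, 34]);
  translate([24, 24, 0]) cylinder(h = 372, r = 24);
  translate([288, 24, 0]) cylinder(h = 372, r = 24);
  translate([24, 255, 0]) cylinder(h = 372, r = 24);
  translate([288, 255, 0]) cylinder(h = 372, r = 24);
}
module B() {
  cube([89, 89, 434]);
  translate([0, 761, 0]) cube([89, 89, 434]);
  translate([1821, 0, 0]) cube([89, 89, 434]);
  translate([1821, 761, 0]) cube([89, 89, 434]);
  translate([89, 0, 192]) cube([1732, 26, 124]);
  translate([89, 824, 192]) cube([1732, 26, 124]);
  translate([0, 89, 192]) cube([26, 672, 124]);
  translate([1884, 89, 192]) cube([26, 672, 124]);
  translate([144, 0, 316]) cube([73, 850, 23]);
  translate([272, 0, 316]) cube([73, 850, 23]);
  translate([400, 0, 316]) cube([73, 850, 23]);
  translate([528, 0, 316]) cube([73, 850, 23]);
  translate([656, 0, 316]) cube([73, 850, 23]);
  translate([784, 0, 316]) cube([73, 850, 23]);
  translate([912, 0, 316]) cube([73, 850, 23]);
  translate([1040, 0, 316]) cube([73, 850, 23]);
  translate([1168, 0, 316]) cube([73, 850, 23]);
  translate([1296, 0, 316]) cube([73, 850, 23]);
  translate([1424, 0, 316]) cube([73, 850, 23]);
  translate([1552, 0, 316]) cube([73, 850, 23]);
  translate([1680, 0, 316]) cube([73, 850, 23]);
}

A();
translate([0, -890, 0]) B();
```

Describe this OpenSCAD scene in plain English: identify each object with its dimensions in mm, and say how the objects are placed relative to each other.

A is a simple wooden stool: a rectangular seat 312 mm (x) by 279 mm (y), 34 mm thick, top face at z = 406 mm, on four round legs, each 48 mm in diameter. The legs rest on z = 0, each leg's axis is inset half a diameter from the nearest pair of seat edges (so the leg's bounding box is flush with the corner).

B is a bed frame 1910 mm long (x) by 850 mm wide (y). Four 89×89 mm corner posts, 434 mm tall, at the corners of the footprint. Four rails of 26 mm thickness and 124 mm height run between adjacent posts with their undersides at z = 192 mm, their outer faces flush with the outside of the frame (the two x-running rails run between the posts' inner faces; the two y-running rails run between the posts' inner faces). 13 slats, each 73 mm wide (x) and 23 mm thick, lie across the top of the two x-running rails, running the full 850 mm width of the frame in y; the slats are evenly spaced along x between the inner faces of the end posts with equal gaps (rounded down to the nearest mm) at the −x end and between each pair — any rounding remainder accumulates at the +x end.

The bed frame is on the floor beside the stool on its −y side.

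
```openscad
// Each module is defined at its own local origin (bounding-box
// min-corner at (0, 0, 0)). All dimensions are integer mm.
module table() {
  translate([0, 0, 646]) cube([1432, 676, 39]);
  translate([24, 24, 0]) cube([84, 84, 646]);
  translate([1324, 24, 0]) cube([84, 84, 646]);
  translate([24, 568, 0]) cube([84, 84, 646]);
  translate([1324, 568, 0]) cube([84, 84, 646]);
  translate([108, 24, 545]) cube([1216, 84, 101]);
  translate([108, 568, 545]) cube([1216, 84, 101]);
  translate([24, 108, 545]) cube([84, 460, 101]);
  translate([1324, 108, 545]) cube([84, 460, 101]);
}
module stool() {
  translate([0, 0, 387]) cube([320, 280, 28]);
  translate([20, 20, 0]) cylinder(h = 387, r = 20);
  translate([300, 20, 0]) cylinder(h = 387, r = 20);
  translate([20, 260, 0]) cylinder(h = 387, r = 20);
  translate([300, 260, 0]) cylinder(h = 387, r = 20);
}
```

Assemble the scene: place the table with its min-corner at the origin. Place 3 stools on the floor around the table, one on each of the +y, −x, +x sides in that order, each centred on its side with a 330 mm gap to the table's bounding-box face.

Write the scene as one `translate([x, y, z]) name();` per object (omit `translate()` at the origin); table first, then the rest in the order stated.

table();
translate([556, 1006, 0]) stool();
translate([-650, 198, 0]) stool();
translate([1762, 198, 0]) stool();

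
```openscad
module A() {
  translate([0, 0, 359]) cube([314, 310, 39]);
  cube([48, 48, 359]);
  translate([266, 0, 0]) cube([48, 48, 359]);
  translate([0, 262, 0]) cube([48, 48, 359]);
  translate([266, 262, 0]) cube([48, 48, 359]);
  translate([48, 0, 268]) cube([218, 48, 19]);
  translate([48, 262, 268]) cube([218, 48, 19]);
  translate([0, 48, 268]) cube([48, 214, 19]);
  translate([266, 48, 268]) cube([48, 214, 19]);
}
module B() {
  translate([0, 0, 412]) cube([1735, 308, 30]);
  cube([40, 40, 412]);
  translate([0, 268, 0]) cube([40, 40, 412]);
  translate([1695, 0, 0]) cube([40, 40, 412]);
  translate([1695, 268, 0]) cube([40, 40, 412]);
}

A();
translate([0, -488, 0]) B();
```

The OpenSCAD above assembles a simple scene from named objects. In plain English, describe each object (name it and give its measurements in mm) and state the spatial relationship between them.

A is a four-legged stool. The seat is a 314×310×39 mm slab whose top surface is at z = 398 mm; four square legs, each 48×48 mm in cross-section, run from the floor (z = 0) to the underside of the seat, each flush with a corner of the seat. Four stretchers, 48 mm wide and 19 mm tall, connect adjacent legs with their undersides at z = 268 mm, each running between the inner faces of the legs it joins and aligned with the legs' outer faces on the other axis.

B is a long wooden bench with a 1735 mm (x) × 308 mm (y) seat, 30 mm thick, its top surface 442 mm above the floor. Four 40 mm square legs at the seat corners, flush with the edges, run from z = 0 to the seat underside.

The bench is on the floor beside the stool on its −y side.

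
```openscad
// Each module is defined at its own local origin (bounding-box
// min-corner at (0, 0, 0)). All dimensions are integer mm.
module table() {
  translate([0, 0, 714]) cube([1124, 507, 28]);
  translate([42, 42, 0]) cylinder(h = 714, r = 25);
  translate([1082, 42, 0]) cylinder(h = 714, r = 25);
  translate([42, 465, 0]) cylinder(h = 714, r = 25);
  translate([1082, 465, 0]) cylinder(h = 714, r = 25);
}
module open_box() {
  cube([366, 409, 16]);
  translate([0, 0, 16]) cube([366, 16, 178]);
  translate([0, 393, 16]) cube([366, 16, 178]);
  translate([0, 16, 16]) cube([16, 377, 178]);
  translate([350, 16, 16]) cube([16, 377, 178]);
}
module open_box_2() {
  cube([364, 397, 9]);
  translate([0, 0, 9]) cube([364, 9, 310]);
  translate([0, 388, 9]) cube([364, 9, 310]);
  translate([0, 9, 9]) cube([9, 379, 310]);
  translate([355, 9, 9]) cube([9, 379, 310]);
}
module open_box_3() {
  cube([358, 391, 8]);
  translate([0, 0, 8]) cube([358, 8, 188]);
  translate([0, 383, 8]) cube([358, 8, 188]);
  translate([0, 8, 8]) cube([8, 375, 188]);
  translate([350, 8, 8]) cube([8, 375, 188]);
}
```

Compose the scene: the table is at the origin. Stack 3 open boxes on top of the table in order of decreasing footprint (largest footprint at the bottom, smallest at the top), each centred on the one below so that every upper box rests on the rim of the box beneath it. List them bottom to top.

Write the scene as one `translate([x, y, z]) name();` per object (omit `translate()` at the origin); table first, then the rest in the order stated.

table();
translate([379, 49, 742]) open_box();
translate([380, 55, 936]) open_box_2();
translate([383, 58, 1255]) open_box_3();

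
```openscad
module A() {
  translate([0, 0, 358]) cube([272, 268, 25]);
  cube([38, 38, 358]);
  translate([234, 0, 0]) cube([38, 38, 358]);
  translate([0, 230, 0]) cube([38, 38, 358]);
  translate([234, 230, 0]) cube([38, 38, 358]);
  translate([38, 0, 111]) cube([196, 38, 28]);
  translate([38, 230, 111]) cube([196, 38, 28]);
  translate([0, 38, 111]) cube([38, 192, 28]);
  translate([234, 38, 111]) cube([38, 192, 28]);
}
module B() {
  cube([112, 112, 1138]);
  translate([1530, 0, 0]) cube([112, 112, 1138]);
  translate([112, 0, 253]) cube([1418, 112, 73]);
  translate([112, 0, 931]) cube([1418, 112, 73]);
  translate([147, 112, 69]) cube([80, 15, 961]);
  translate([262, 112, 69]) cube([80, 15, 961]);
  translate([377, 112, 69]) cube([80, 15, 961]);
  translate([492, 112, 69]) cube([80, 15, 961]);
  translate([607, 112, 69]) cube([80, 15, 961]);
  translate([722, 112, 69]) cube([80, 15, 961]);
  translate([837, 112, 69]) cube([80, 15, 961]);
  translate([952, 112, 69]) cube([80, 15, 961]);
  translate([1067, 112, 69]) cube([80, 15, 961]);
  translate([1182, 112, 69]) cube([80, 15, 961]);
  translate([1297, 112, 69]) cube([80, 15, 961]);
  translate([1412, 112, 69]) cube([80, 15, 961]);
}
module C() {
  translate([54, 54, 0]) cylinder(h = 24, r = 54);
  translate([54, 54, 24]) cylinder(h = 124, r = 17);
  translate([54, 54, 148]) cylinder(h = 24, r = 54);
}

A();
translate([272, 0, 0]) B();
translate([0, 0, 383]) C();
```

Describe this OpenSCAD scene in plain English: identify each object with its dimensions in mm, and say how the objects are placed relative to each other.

A is a four-legged stool. The seat is 272×268 mm, 25 mm thick, top at z = 383 mm. It stands on four square legs, each 38×38 mm in cross-section, from z = 0 to the seat underside, each flush with a corner of the seat. Four stretchers, 38 mm wide and 28 mm tall, connect adjacent legs with their undersides at z = 111 mm, each running between the inner faces of the legs it joins and aligned with the legs' outer faces on the other axis.

B is a fence section. Two 112×112 mm posts, 1138 mm tall, stand on the floor with a clear span of 1418 mm between their inner faces. Two horizontal rails of 112×73 mm section span the gap between the posts with their undersides at z = 253 mm and z = 931 mm, flush with the posts' −y face. 12 pickets, each 80 mm wide, 15 mm thick and 961 mm tall, are fixed to the +y face of the rails with their bottoms at z = 69 mm, evenly spaced across the span with equal gaps (rounded down to the nearest mm) at the −x end and between each pair — any rounding remainder accumulates at the +x end.

C is a spool: two coaxial disc flanges of radius 54 mm and thickness 24 mm, joined by a core cylinder of radius 17 mm and height 124 mm. The lower flange rests on z = 0 and the three cylinders share a vertical axis.

The fence section is against the stool's +x side, with their −y faces flush. The spool is on top of the stool.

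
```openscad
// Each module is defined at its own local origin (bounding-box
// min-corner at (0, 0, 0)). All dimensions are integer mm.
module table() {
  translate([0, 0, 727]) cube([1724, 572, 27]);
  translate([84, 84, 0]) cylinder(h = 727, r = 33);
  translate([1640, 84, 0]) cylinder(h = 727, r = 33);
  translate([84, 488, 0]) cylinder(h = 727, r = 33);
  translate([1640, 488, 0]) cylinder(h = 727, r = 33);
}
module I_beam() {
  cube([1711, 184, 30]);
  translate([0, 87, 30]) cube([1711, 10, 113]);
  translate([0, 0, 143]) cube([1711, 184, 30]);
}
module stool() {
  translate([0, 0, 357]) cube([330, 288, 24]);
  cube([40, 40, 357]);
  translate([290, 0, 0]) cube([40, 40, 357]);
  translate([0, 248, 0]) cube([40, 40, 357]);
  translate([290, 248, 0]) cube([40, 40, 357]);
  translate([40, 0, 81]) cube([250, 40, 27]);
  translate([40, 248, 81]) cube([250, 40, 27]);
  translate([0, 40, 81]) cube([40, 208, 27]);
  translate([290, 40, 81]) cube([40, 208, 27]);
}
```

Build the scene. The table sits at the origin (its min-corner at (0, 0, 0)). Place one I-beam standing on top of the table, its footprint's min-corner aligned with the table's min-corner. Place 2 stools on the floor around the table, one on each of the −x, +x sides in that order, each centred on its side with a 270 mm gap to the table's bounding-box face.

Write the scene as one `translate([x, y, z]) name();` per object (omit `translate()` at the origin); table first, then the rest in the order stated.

table();
translate([0, 0, 754]) I_beam();
translate([-600, 142, 0]) stool();
translate([1994, 142, 0]) stool();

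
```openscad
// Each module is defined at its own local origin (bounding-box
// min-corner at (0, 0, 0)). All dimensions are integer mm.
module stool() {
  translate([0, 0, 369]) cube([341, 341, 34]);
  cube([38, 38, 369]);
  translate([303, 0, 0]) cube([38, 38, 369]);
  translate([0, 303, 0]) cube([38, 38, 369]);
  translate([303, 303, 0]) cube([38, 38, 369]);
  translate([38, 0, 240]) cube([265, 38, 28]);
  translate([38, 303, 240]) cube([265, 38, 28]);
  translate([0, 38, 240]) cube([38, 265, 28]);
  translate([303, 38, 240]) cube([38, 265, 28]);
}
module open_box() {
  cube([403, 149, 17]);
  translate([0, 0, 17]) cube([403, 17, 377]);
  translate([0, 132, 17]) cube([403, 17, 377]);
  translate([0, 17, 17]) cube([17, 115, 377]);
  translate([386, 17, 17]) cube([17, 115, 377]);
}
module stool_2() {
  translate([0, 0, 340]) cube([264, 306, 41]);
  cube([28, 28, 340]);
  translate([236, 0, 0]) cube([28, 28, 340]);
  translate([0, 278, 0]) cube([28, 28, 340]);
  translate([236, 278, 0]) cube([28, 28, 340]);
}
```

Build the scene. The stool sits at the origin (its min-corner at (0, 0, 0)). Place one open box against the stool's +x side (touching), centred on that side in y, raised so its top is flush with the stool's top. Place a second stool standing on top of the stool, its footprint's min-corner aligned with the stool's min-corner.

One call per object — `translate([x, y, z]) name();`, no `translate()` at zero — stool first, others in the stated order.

stool();
translate([341, 96, 9]) open_box();
translate([0, 0, 403]) stool_2();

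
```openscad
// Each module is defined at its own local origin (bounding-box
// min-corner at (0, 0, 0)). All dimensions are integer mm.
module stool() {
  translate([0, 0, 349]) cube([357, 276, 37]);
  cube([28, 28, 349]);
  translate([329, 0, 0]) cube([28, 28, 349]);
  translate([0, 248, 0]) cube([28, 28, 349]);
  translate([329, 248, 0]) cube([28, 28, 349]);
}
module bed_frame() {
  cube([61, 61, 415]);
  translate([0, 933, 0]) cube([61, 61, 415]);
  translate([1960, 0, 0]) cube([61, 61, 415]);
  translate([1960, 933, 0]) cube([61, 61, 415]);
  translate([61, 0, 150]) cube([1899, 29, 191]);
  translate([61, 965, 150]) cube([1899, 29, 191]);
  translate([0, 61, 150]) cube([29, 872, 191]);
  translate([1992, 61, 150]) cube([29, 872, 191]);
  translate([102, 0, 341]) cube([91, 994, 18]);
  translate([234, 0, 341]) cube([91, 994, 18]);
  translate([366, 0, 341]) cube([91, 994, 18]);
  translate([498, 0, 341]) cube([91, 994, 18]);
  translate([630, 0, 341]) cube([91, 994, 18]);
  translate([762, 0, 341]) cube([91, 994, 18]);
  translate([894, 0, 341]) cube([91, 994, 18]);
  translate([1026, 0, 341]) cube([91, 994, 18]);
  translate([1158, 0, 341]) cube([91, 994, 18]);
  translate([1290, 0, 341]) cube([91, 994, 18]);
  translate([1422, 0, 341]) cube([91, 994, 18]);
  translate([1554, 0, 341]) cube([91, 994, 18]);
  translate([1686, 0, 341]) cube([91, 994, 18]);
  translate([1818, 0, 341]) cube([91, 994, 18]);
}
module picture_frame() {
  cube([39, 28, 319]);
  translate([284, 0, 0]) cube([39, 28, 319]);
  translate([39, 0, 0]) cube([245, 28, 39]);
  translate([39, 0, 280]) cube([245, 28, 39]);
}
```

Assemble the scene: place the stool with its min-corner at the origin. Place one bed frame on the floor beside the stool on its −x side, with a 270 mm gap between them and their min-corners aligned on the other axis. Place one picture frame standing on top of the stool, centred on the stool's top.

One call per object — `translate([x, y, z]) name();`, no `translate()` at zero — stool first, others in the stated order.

stool();
translate([-2291, 0, 0]) bed_frame();
translate([17, 124, 386]) picture_frame();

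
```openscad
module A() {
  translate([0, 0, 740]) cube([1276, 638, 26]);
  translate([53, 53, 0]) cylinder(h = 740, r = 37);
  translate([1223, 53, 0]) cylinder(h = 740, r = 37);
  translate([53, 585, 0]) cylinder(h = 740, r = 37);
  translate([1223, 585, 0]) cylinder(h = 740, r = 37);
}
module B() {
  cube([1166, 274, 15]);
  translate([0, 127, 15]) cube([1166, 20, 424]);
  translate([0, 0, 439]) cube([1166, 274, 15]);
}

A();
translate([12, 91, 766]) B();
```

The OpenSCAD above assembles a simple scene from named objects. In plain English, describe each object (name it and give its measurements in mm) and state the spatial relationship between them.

A is a table: top 1276 mm (x) × 638 mm (y), 26 mm thick, upper face at z = 766 mm, on four round legs of 74 mm diameter, each leg's bounding box inset 16 mm from the nearest pair of top edges, running from z = 0 to the bottom of the top.

B is an I-beam lying along x, 1166 mm long. Overall section height 454 mm. Two flanges 274 mm wide (y) and 15 mm thick, one on the floor and one at the top; a web 20 mm thick runs between them, centred on the flange width.

The I-beam is on top of the table.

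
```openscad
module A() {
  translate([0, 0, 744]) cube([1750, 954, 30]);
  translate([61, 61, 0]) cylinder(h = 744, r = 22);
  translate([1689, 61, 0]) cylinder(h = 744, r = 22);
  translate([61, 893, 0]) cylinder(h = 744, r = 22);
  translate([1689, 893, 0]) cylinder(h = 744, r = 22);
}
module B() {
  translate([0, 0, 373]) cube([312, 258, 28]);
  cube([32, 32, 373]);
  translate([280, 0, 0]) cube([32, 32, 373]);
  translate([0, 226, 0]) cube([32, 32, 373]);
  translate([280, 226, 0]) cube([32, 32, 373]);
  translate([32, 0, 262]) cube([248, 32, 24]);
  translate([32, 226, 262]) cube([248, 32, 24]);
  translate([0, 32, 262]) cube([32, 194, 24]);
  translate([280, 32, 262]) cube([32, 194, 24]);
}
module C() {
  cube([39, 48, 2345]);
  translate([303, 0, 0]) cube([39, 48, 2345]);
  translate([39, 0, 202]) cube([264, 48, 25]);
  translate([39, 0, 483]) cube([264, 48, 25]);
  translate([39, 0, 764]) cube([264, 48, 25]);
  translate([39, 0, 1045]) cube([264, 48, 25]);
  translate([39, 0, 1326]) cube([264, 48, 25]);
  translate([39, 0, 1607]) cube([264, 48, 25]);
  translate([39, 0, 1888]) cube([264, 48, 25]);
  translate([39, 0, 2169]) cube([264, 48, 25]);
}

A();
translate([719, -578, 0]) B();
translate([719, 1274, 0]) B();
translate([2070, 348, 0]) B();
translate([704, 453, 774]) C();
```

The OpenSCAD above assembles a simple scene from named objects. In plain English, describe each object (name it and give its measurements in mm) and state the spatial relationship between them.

A is a table with a 1750×954 mm rectangular top, 30 mm thick, top surface at z = 774 mm, supported by four round legs of 44 mm diameter, each leg's bounding box inset 39 mm from the nearest pair of top edges, running from the floor.

B is a four-legged stool. The seat is a 312×258×28 mm slab whose top surface is at z = 401 mm; four square legs, each 32×32 mm in cross-section, run from the floor (z = 0) to the underside of the seat, each flush with a corner of the seat. Four stretchers, 32 mm wide and 24 mm tall, connect adjacent legs with their undersides at z = 262 mm, each running between the inner faces of the legs it joins and aligned with the legs' outer faces on the other axis.

C is a wooden ladder with two side rails of 39×48 mm section and 2345 mm height, set 342 mm apart overall. Between them run 8 rectangular rungs (48 mm deep, 25 mm thick), front faces flush with the rails' −y face. The bottom of the first rung is 202 mm above the floor and each subsequent rung is 281 mm higher than the one below.

Three stools sit around the table at the −y, +y, +x sides. The ladder is on top of the table, centred.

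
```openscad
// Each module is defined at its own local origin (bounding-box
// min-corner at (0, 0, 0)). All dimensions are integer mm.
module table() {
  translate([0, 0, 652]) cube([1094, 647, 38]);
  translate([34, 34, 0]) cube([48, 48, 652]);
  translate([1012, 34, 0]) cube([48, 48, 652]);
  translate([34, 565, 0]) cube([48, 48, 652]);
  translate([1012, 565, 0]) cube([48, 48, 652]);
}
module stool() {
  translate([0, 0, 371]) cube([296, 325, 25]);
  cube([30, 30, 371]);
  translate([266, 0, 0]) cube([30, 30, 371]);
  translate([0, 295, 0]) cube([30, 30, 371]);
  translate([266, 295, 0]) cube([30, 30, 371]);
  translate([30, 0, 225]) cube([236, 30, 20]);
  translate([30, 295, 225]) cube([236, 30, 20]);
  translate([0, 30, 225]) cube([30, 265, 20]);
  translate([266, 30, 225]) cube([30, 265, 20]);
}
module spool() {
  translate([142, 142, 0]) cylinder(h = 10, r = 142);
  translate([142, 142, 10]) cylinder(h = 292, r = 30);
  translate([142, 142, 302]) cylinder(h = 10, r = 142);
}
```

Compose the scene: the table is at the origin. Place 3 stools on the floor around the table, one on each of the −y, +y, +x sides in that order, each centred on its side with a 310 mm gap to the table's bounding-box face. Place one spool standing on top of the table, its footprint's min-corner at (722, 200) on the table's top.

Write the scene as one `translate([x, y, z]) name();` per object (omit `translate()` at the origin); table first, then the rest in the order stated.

table();
translate([399, -635, 0]) stool();
translate([399, 957, 0]) stool();
translate([1404, 161, 0]) stool();
translate([722, 200, 690]) spool();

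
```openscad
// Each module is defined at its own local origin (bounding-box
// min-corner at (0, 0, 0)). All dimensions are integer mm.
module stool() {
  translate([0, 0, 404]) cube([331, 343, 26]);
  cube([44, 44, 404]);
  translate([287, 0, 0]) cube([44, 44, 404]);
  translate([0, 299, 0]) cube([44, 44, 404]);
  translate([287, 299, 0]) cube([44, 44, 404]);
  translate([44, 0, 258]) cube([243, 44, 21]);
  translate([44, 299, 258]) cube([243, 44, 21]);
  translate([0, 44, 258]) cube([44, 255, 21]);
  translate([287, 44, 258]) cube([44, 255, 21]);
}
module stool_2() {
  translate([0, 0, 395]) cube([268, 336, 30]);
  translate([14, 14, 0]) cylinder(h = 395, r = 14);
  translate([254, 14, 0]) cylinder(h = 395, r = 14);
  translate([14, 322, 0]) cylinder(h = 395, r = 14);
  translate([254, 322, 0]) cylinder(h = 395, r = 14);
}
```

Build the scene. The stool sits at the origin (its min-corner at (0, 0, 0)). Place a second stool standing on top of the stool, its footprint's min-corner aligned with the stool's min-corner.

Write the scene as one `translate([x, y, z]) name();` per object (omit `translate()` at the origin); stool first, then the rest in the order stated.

stool();
translate([0, 0, 430]) stool_2();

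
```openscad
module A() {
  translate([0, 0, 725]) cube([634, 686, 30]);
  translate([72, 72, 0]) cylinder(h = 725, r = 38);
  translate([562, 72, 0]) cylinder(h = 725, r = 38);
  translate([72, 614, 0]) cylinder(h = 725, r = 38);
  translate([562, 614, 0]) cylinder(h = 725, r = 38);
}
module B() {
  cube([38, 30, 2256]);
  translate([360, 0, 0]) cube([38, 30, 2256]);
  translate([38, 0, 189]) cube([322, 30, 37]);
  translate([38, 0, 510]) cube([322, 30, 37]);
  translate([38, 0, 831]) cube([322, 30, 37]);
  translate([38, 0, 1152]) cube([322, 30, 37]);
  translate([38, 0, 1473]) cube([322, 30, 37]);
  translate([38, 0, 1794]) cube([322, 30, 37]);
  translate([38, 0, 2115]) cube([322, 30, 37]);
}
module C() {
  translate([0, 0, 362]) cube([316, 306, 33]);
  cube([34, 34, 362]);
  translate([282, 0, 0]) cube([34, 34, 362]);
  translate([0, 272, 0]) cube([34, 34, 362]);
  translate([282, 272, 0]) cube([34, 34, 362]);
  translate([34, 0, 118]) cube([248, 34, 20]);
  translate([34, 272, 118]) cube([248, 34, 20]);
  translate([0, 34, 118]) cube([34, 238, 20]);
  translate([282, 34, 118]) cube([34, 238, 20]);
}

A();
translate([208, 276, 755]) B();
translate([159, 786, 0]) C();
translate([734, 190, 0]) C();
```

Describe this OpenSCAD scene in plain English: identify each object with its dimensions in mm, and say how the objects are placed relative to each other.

A is a table with a 634×686 mm rectangular top, 30 mm thick, top surface at z = 755 mm, supported by four round legs of 76 mm diameter, each leg's bounding box inset 34 mm from the nearest pair of top edges, running from the floor.

B is a straight ladder. Two 38×30 mm vertical rails, 2256 mm tall, stand 398 mm apart (outside-to-outside) with their front faces coplanar on the −y side. 7 rungs, each 30 mm deep and 37 mm tall, span between the inner faces of the rails, front faces flush with the rails. The lowest rung's underside is at z = 189 mm and rungs are spaced 321 mm apart (underside to underside).

C is a four-legged stool. The seat is 316×306 mm, 33 mm thick, top at z = 395 mm. It stands on four square legs, each 34×34 mm in cross-section, from z = 0 to the seat underside, each flush with a corner of the seat. Four stretchers, 34 mm wide and 20 mm tall, connect adjacent legs with their undersides at z = 118 mm, each running between the inner faces of the legs it joins and aligned with the legs' outer faces on the other axis.

The ladder is on top of the table. Two stools sit around the table at the +y, +x sides.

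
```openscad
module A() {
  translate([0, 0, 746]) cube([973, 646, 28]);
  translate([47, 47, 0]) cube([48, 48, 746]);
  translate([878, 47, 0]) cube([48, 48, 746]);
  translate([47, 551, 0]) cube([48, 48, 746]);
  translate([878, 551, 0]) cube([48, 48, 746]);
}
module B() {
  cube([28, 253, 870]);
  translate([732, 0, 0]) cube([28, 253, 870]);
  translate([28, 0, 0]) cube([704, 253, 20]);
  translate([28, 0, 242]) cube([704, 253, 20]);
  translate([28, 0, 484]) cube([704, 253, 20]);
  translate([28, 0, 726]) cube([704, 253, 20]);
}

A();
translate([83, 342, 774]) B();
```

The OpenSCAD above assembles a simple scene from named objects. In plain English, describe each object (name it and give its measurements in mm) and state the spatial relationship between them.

A is a rectangular dining table. The top is 973×646×28 mm with its upper surface at z = 774 mm. It stands on four 48×48 mm square legs, each inset 47 mm from the nearest pair of top edges, running from the floor to the underside of the top.

B is an open bookshelf. Two side panels, each 28 mm thick, 253 mm deep and 870 mm tall, stand 760 mm apart (outside-to-outside). Between them sit 4 shelves, each 20 mm thick and 253 mm deep, spanning the full gap between the sides. The bottom shelf rests on the floor (its underside at z = 0) and the clear gap between one shelf's top and the next shelf's underside is 222 mm.

The bookshelf is on top of the table.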